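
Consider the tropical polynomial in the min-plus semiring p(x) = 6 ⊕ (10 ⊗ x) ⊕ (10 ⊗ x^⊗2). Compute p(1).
p(1) = 6

A tropical monomial a ⊗ x^⊗i evaluates to a + i · x. Evaluating each term at x = 1:
  Term 0 contributes 6 + 0 · 1 = 6
  Term 1 contributes 10 + 1 · 1 = 11
  Term 2 contributes 10 + 2 · 1 = 12
p(1) = ⊕ of these = min[6, 11, 12] = 6.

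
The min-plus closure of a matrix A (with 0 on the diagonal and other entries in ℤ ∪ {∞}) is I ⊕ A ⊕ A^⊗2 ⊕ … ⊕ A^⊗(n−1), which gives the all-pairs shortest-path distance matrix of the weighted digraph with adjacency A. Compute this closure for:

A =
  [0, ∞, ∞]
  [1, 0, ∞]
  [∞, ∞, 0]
Closure =
  [0, ∞, ∞]
  [1, 0, ∞]
  [∞, ∞, 0]

This is the Floyd-Warshall all-pairs shortest-path computation. For each intermediate vertex k = 0, 1, …, 2, update dist[i][j] ← min(dist[i][j], dist[i][k] + dist[k][j]). The final matrix gives, for each (i, j), the minimum total weight of any directed path from i to j (possibly empty when i = j).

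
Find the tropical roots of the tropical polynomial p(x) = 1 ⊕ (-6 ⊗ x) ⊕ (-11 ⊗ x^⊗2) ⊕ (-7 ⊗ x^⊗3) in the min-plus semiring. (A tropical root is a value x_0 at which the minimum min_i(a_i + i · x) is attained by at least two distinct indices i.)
Roots: {-4, 5, 7}

Each tropical root is a break point of the lower envelope of the lines y = a_i + i · x (there are 4 lines, with slopes 0, 1, ..., 3). Only the lines that attain the minimum somewhere contribute to roots; other lines are dominated. Here the surviving (envelope) indices are i = 3, i = 2, i = 1, i = 0.
Intersections between consecutive envelope lines give the roots: for adjacent envelope indices i < j the intersection is x = (a_i − a_j) / (j − i). Reading off the sorted break points: {-4, 5, 7}.
Verification: at each break x_0, at least two indices attain the minimum of min_i(a_i + i · x_0).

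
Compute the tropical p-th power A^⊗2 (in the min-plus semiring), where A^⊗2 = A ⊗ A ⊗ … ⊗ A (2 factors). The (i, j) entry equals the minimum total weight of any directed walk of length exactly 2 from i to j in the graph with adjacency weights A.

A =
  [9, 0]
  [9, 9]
A^⊗2 =
  [9, 9]
  [18, 9]

Each entry (A^⊗2)_ij equals the minimum over all length-2 walks i = v_0 → v_1 → … → v_2 = j of Σ_t A[v_t][v_{t+1}]. For example, for (i, j) = (0, 1) we minimise over 2 possible intermediate vertex sequences; the minimum is 9, attained along the walk 0 → 0 → 1.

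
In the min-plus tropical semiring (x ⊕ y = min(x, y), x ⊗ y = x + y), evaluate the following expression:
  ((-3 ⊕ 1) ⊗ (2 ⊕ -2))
((-3 ⊕ 1) ⊗ (2 ⊕ -2)) = -5

Expand innermost to outermost. Recall ⊕ takes the minimum of its arguments and ⊗ takes their sum. Working out the expression ((-3 ⊕ 1) ⊗ (2 ⊕ -2)) gives -5.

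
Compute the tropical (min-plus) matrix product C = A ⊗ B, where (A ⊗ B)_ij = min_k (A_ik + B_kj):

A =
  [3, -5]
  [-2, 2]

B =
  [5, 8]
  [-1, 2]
A ⊗ B =
  [-6, -3]
  [1, 4]

Apply the min-plus product entry-by-entry:
  C[0][0] = min over k of (A[0][0] + B[0][0] = 3 + 5 = 8, A[0][1] + B[1][0] = -5 + -1 = -6) = -6 (attained at k = 1)
  C[0][1] = min over k of (A[0][0] + B[0][1] = 3 + 8 = 11, A[0][1] + B[1][1] = -5 + 2 = -3) = -3 (attained at k = 1)
  C[1][0] = min over k of (A[1][0] + B[0][0] = -2 + 5 = 3, A[1][1] + B[1][0] = 2 + -1 = 1) = 1 (attained at k = 1)
  C[1][1] = min over k of (A[1][0] + B[0][1] = -2 + 8 = 6, A[1][1] + B[1][1] = 2 + 2 = 4) = 4 (attained at k = 1)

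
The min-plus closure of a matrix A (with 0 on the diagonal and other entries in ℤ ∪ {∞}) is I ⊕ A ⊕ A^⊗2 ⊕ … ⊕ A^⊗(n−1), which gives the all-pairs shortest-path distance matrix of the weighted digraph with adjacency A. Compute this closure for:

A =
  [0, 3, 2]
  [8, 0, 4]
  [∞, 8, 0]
Closure =
  [0, 3, 2]
  [8, 0, 4]
  [16, 8, 0]

This is the Floyd-Warshall all-pairs shortest-path computation. For each intermediate vertex k = 0, 1, …, 2, update dist[i][j] ← min(dist[i][j], dist[i][k] + dist[k][j]). The final matrix gives, for each (i, j), the minimum total weight of any directed path from i to j (possibly empty when i = j).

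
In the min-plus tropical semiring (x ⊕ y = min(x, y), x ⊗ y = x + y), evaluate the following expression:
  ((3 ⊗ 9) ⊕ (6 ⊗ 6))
((3 ⊗ 9) ⊕ (6 ⊗ 6)) = 12

Expand innermost to outermost. Recall ⊕ takes the minimum of its arguments and ⊗ takes their sum. Working out the expression ((3 ⊗ 9) ⊕ (6 ⊗ 6)) gives 12.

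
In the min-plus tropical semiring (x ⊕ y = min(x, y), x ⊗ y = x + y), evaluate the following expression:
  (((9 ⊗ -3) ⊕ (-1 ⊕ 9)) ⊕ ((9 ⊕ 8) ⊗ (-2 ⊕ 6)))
(((9 ⊗ -3) ⊕ (-1 ⊕ 9)) ⊕ ((9 ⊕ 8) ⊗ (-2 ⊕ 6))) = -1

Expand innermost to outermost. Recall ⊕ takes the minimum of its arguments and ⊗ takes their sum. Working out the expression (((9 ⊗ -3) ⊕ (-1 ⊕ 9)) ⊕ ((9 ⊕ 8) ⊗ (-2 ⊕ 6))) gives -1.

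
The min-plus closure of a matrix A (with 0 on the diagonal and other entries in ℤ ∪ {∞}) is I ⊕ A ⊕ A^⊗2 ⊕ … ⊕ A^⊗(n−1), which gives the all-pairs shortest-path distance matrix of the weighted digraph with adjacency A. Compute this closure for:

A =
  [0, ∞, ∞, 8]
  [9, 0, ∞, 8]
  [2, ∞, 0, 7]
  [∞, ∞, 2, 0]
Closure =
  [0, ∞, 10, 8]
  [9, 0, 10, 8]
  [2, ∞, 0, 7]
  [4, ∞, 2, 0]

This is the Floyd-Warshall all-pairs shortest-path computation. For each intermediate vertex k = 0, 1, …, 3, update dist[i][j] ← min(dist[i][j], dist[i][k] + dist[k][j]). The final matrix gives, for each (i, j), the minimum total weight of any directed path from i to j (possibly empty when i = j).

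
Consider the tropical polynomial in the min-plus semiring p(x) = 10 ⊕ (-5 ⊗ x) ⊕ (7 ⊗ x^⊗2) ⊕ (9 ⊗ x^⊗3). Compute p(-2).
p(-2) = -7

A tropical monomial a ⊗ x^⊗i evaluates to a + i · x. Evaluating each term at x = -2:
  Term 0 contributes 10 + 0 · -2 = 10
  Term 1 contributes -5 + 1 · -2 = -7
  Term 2 contributes 7 + 2 · -2 = 3
  Term 3 contributes 9 + 3 · -2 = 3
p(-2) = ⊕ of these = min[10, -7, 3, 3] = -7.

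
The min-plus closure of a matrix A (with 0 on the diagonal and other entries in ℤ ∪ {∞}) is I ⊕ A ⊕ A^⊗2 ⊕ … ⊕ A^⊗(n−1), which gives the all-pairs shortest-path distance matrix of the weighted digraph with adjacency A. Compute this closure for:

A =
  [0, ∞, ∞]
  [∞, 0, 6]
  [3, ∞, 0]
Closure =
  [0, ∞, ∞]
  [9, 0, 6]
  [3, ∞, 0]

This is the Floyd-Warshall all-pairs shortest-path computation. For each intermediate vertex k = 0, 1, …, 2, update dist[i][j] ← min(dist[i][j], dist[i][k] + dist[k][j]). The final matrix gives, for each (i, j), the minimum total weight of any directed path from i to j (possibly empty when i = j).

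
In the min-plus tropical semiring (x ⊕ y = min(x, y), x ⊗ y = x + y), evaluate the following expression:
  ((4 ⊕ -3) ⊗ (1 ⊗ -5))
((4 ⊕ -3) ⊗ (1 ⊗ -5)) = -7

Expand innermost to outermost. Recall ⊕ takes the minimum of its arguments and ⊗ takes their sum. Working out the expression ((4 ⊕ -3) ⊗ (1 ⊗ -5)) gives -7.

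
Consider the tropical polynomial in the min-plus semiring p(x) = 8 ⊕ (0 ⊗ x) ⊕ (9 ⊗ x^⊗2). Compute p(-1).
p(-1) = -1

A tropical monomial a ⊗ x^⊗i evaluates to a + i · x. Evaluating each term at x = -1:
  Term 0 contributes 8 + 0 · -1 = 8
  Term 1 contributes 0 + 1 · -1 = -1
  Term 2 contributes 9 + 2 · -1 = 7
p(-1) = ⊕ of these = min[8, -1, 7] = -1.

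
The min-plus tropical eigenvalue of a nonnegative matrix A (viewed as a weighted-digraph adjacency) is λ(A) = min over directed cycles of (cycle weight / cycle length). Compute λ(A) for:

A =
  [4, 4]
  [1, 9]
λ(A) = 5/2

Enumerate directed cycles and compute their means (weight / length). Sample:
  cycle 0 → 0: weight = 4, length = 1, mean = 4/1 ≈ 4.000
  cycle 1 → 1: weight = 9, length = 1, mean = 9/1 ≈ 9.000
  cycle 0 → 1 → 0: weight = 5, length = 2, mean = 5/2 ≈ 2.500
  cycle 1 → 0 → 1: weight = 5, length = 2, mean = 5/2 ≈ 2.500
Minimum mean = 2.500, attained e.g. along the cycle 0 → 1 → 0 with weight 5 and length 2. So λ(A) = 5/2 = 5/2.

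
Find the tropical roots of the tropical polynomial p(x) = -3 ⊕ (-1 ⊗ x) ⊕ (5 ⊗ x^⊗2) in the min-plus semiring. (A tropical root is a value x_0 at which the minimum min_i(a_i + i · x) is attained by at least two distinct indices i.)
Roots: {-6, -2}

Each tropical root is a break point of the lower envelope of the lines y = a_i + i · x (there are 3 lines, with slopes 0, 1, ..., 2). Only the lines that attain the minimum somewhere contribute to roots; other lines are dominated. Here the surviving (envelope) indices are i = 2, i = 1, i = 0.
Intersections between consecutive envelope lines give the roots: for adjacent envelope indices i < j the intersection is x = (a_i − a_j) / (j − i). Reading off the sorted break points: {-6, -2}.
Verification: at each break x_0, at least two indices attain the minimum of min_i(a_i + i · x_0).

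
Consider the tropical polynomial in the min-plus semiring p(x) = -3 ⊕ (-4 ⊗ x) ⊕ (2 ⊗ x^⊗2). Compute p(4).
p(4) = -3

A tropical monomial a ⊗ x^⊗i evaluates to a + i · x. Evaluating each term at x = 4:
  Term 0 contributes -3 + 0 · 4 = -3
  Term 1 contributes -4 + 1 · 4 = 0
  Term 2 contributes 2 + 2 · 4 = 10
p(4) = ⊕ of these = min[-3, 0, 10] = -3.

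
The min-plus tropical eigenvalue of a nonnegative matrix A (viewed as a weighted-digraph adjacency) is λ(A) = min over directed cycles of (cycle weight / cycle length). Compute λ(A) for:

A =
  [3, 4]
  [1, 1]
λ(A) = 1

Enumerate directed cycles and compute their means (weight / length). Sample:
  cycle 0 → 0: weight = 3, length = 1, mean = 3/1 ≈ 3.000
  cycle 1 → 1: weight = 1, length = 1, mean = 1/1 ≈ 1.000
  cycle 0 → 1 → 0: weight = 5, length = 2, mean = 5/2 ≈ 2.500
  cycle 1 → 0 → 1: weight = 5, length = 2, mean = 5/2 ≈ 2.500
Minimum mean = 1.000, attained e.g. along the cycle 1 → 1 with weight 1 and length 1. So λ(A) = 1/1 = 1.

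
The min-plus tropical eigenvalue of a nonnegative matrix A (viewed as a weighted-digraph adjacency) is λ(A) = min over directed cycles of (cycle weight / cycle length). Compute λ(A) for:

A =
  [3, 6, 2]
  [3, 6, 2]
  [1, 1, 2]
λ(A) = 3/2

Enumerate directed cycles and compute their means (weight / length). Sample:
  cycle 0 → 0: weight = 3, length = 1, mean = 3/1 ≈ 3.000
  cycle 1 → 1: weight = 6, length = 1, mean = 6/1 ≈ 6.000
  cycle 2 → 2: weight = 2, length = 1, mean = 2/1 ≈ 2.000
  cycle 0 → 1 → 0: weight = 9, length = 2, mean = 9/2 ≈ 4.500
  cycle 0 → 2 → 0: weight = 3, length = 2, mean = 3/2 ≈ 1.500
  cycle 1 → 0 → 1: weight = 9, length = 2, mean = 9/2 ≈ 4.500
Minimum mean = 1.500, attained e.g. along the cycle 0 → 2 → 0 with weight 3 and length 2. So λ(A) = 3/2 = 3/2.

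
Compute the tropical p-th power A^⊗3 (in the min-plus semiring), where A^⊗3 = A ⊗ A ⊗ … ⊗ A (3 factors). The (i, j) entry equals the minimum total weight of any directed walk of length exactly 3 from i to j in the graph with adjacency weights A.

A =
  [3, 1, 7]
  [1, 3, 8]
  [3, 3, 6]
A^⊗3 =
  [5, 3, 9]
  [3, 5, 10]
  [5, 5, 11]

Each entry (A^⊗3)_ij equals the minimum over all length-3 walks i = v_0 → v_1 → … → v_3 = j of Σ_t A[v_t][v_{t+1}]. For example, for (i, j) = (0, 2) we minimise over 9 possible intermediate vertex sequences; the minimum is 9, attained along the walk 0 → 1 → 0 → 2.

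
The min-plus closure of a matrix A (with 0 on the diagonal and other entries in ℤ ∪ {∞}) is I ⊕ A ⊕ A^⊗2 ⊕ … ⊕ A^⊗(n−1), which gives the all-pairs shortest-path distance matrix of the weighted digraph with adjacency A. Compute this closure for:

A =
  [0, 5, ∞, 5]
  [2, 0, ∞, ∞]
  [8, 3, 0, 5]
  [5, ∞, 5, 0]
Closure =
  [0, 5, 10, 5]
  [2, 0, 12, 7]
  [5, 3, 0, 5]
  [5, 8, 5, 0]

This is the Floyd-Warshall all-pairs shortest-path computation. For each intermediate vertex k = 0, 1, …, 3, update dist[i][j] ← min(dist[i][j], dist[i][k] + dist[k][j]). The final matrix gives, for each (i, j), the minimum total weight of any directed path from i to j (possibly empty when i = j).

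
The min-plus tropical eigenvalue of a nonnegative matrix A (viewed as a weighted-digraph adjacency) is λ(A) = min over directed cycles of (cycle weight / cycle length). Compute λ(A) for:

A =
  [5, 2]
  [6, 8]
λ(A) = 4

Enumerate directed cycles and compute their means (weight / length). Sample:
  cycle 0 → 0: weight = 5, length = 1, mean = 5/1 ≈ 5.000
  cycle 1 → 1: weight = 8, length = 1, mean = 8/1 ≈ 8.000
  cycle 0 → 1 → 0: weight = 8, length = 2, mean = 8/2 ≈ 4.000
  cycle 1 → 0 → 1: weight = 8, length = 2, mean = 8/2 ≈ 4.000
Minimum mean = 4.000, attained e.g. along the cycle 0 → 1 → 0 with weight 8 and length 2. So λ(A) = 8/2 = 4.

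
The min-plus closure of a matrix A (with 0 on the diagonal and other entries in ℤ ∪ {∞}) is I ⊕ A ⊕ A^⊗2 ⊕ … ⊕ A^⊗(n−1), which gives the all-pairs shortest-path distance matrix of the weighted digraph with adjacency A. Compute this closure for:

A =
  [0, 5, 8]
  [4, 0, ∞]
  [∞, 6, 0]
Closure =
  [0, 5, 8]
  [4, 0, 12]
  [10, 6, 0]

This is the Floyd-Warshall all-pairs shortest-path computation. For each intermediate vertex k = 0, 1, …, 2, update dist[i][j] ← min(dist[i][j], dist[i][k] + dist[k][j]). The final matrix gives, for each (i, j), the minimum total weight of any directed path from i to j (possibly empty when i = j).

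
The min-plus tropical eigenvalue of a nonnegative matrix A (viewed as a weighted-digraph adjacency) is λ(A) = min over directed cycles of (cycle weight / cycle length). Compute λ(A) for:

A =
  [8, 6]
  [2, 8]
λ(A) = 4

Enumerate directed cycles and compute their means (weight / length). Sample:
  cycle 0 → 0: weight = 8, length = 1, mean = 8/1 ≈ 8.000
  cycle 1 → 1: weight = 8, length = 1, mean = 8/1 ≈ 8.000
  cycle 0 → 1 → 0: weight = 8, length = 2, mean = 8/2 ≈ 4.000
  cycle 1 → 0 → 1: weight = 8, length = 2, mean = 8/2 ≈ 4.000
Minimum mean = 4.000, attained e.g. along the cycle 0 → 1 → 0 with weight 8 and length 2. So λ(A) = 8/2 = 4.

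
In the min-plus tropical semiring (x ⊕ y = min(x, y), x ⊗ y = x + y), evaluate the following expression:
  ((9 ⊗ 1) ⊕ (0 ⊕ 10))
((9 ⊗ 1) ⊕ (0 ⊕ 10)) = 0

Expand innermost to outermost. Recall ⊕ takes the minimum of its arguments and ⊗ takes their sum. Working out the expression ((9 ⊗ 1) ⊕ (0 ⊕ 10)) gives 0.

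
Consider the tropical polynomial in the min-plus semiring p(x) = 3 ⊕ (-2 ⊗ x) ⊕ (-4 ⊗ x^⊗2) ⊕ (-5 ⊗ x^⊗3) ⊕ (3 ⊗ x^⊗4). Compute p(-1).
p(-1) = -8

A tropical monomial a ⊗ x^⊗i evaluates to a + i · x. Evaluating each term at x = -1:
  Term 0 contributes 3 + 0 · -1 = 3
  Term 1 contributes -2 + 1 · -1 = -3
  Term 2 contributes -4 + 2 · -1 = -6
  Term 3 contributes -5 + 3 · -1 = -8
  Term 4 contributes 3 + 4 · -1 = -1
p(-1) = ⊕ of these = min[3, -3, -6, -8, -1] = -8.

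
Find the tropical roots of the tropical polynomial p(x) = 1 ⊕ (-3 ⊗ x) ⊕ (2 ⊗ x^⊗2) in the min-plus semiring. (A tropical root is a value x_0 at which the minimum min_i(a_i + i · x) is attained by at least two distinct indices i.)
Roots: {-5, 4}

Each tropical root is a break point of the lower envelope of the lines y = a_i + i · x (there are 3 lines, with slopes 0, 1, ..., 2). Only the lines that attain the minimum somewhere contribute to roots; other lines are dominated. Here the surviving (envelope) indices are i = 2, i = 1, i = 0.
Intersections between consecutive envelope lines give the roots: for adjacent envelope indices i < j the intersection is x = (a_i − a_j) / (j − i). Reading off the sorted break points: {-5, 4}.
Verification: at each break x_0, at least two indices attain the minimum of min_i(a_i + i · x_0).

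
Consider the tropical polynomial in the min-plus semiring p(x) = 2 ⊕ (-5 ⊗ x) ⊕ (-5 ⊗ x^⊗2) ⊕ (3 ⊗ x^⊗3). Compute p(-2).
p(-2) = -9

A tropical monomial a ⊗ x^⊗i evaluates to a + i · x. Evaluating each term at x = -2:
  Term 0 contributes 2 + 0 · -2 = 2
  Term 1 contributes -5 + 1 · -2 = -7
  Term 2 contributes -5 + 2 · -2 = -9
  Term 3 contributes 3 + 3 · -2 = -3
p(-2) = ⊕ of these = min[2, -7, -9, -3] = -9.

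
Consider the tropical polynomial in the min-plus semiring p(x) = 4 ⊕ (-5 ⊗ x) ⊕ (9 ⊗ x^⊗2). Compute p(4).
p(4) = -1

A tropical monomial a ⊗ x^⊗i evaluates to a + i · x. Evaluating each term at x = 4:
  Term 0 contributes 4 + 0 · 4 = 4
  Term 1 contributes -5 + 1 · 4 = -1
  Term 2 contributes 9 + 2 · 4 = 17
p(4) = ⊕ of these = min[4, -1, 17] = -1.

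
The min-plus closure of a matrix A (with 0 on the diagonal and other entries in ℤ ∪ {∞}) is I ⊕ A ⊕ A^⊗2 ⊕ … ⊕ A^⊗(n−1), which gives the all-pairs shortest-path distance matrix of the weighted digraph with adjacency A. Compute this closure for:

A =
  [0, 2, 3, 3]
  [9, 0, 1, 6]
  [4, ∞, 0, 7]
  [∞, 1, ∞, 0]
Closure =
  [0, 2, 3, 3]
  [5, 0, 1, 6]
  [4, 6, 0, 7]
  [6, 1, 2, 0]

This is the Floyd-Warshall all-pairs shortest-path computation. For each intermediate vertex k = 0, 1, …, 3, update dist[i][j] ← min(dist[i][j], dist[i][k] + dist[k][j]). The final matrix gives, for each (i, j), the minimum total weight of any directed path from i to j (possibly empty when i = j).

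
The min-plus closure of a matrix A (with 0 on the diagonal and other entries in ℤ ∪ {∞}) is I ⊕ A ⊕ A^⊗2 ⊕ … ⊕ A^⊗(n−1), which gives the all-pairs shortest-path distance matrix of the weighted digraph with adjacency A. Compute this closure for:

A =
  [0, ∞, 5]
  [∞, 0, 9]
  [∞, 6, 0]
Closure =
  [0, 11, 5]
  [∞, 0, 9]
  [∞, 6, 0]

This is the Floyd-Warshall all-pairs shortest-path computation. For each intermediate vertex k = 0, 1, …, 2, update dist[i][j] ← min(dist[i][j], dist[i][k] + dist[k][j]). The final matrix gives, for each (i, j), the minimum total weight of any directed path from i to j (possibly empty when i = j).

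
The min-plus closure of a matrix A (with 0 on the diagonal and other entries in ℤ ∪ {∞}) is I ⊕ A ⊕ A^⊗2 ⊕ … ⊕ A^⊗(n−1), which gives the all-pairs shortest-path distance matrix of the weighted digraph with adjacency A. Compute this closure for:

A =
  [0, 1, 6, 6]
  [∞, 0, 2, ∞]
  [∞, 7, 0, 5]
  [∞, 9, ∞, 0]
Closure =
  [0, 1, 3, 6]
  [∞, 0, 2, 7]
  [∞, 7, 0, 5]
  [∞, 9, 11, 0]

This is the Floyd-Warshall all-pairs shortest-path computation. For each intermediate vertex k = 0, 1, …, 3, update dist[i][j] ← min(dist[i][j], dist[i][k] + dist[k][j]). The final matrix gives, for each (i, j), the minimum total weight of any directed path from i to j (possibly empty when i = j).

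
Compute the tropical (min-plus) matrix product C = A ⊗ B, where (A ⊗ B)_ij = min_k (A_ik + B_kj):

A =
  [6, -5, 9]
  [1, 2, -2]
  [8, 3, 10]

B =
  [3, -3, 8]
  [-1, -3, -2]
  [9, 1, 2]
A ⊗ B =
  [-6, -8, -7]
  [1, -2, 0]
  [2, 0, 1]

Apply the min-plus product entry-by-entry:
  C[0][0] = min over k of (A[0][0] + B[0][0] = 6 + 3 = 9, A[0][1] + B[1][0] = -5 + -1 = -6, A[0][2] + B[2][0] = 9 + 9 = 18) = -6 (attained at k = 1)
  C[0][1] = min over k of (A[0][0] + B[0][1] = 6 + -3 = 3, A[0][1] + B[1][1] = -5 + -3 = -8, A[0][2] + B[2][1] = 9 + 1 = 10) = -8 (attained at k = 1)
  C[0][2] = min over k of (A[0][0] + B[0][2] = 6 + 8 = 14, A[0][1] + B[1][2] = -5 + -2 = -7, A[0][2] + B[2][2] = 9 + 2 = 11) = -7 (attained at k = 1)
  C[1][0] = min over k of (A[1][0] + B[0][0] = 1 + 3 = 4, A[1][1] + B[1][0] = 2 + -1 = 1, A[1][2] + B[2][0] = -2 + 9 = 7) = 1 (attained at k = 1)
  C[1][1] = min over k of (A[1][0] + B[0][1] = 1 + -3 = -2, A[1][1] + B[1][1] = 2 + -3 = -1, A[1][2] + B[2][1] = -2 + 1 = -1) = -2 (attained at k = 0)
  C[1][2] = min over k of (A[1][0] + B[0][2] = 1 + 8 = 9, A[1][1] + B[1][2] = 2 + -2 = 0, A[1][2] + B[2][2] = -2 + 2 = 0) = 0 (attained at k = 1)
  C[2][0] = min over k of (A[2][0] + B[0][0] = 8 + 3 = 11, A[2][1] + B[1][0] = 3 + -1 = 2, A[2][2] + B[2][0] = 10 + 9 = 19) = 2 (attained at k = 1)
  C[2][1] = min over k of (A[2][0] + B[0][1] = 8 + -3 = 5, A[2][1] + B[1][1] = 3 + -3 = 0, A[2][2] + B[2][1] = 10 + 1 = 11) = 0 (attained at k = 1)
  C[2][2] = min over k of (A[2][0] + B[0][2] = 8 + 8 = 16, A[2][1] + B[1][2] = 3 + -2 = 1, A[2][2] + B[2][2] = 10 + 2 = 12) = 1 (attained at k = 1)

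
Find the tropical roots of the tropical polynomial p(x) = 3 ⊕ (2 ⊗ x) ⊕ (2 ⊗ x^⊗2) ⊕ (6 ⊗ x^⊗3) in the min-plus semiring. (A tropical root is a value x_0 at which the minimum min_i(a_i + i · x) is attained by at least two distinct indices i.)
Roots: {-4, 0, 1}

Each tropical root is a break point of the lower envelope of the lines y = a_i + i · x (there are 4 lines, with slopes 0, 1, ..., 3). Only the lines that attain the minimum somewhere contribute to roots; other lines are dominated. Here the surviving (envelope) indices are i = 3, i = 2, i = 1, i = 0.
Intersections between consecutive envelope lines give the roots: for adjacent envelope indices i < j the intersection is x = (a_i − a_j) / (j − i). Reading off the sorted break points: {-4, 0, 1}.
Verification: at each break x_0, at least two indices attain the minimum of min_i(a_i + i · x_0).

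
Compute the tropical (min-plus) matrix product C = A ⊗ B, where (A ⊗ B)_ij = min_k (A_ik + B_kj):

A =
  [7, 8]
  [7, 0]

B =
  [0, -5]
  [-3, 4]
A ⊗ B =
  [5, 2]
  [-3, 2]

Apply the min-plus product entry-by-entry:
  C[0][0] = min over k of (A[0][0] + B[0][0] = 7 + 0 = 7, A[0][1] + B[1][0] = 8 + -3 = 5) = 5 (attained at k = 1)
  C[0][1] = min over k of (A[0][0] + B[0][1] = 7 + -5 = 2, A[0][1] + B[1][1] = 8 + 4 = 12) = 2 (attained at k = 0)
  C[1][0] = min over k of (A[1][0] + B[0][0] = 7 + 0 = 7, A[1][1] + B[1][0] = 0 + -3 = -3) = -3 (attained at k = 1)
  C[1][1] = min over k of (A[1][0] + B[0][1] = 7 + -5 = 2, A[1][1] + B[1][1] = 0 + 4 = 4) = 2 (attained at k = 0)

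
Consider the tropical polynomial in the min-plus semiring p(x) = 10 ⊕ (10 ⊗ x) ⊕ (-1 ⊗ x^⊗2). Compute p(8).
p(8) = 10

A tropical monomial a ⊗ x^⊗i evaluates to a + i · x. Evaluating each term at x = 8:
  Term 0 contributes 10 + 0 · 8 = 10
  Term 1 contributes 10 + 1 · 8 = 18
  Term 2 contributes -1 + 2 · 8 = 15
p(8) = ⊕ of these = min[10, 18, 15] = 10.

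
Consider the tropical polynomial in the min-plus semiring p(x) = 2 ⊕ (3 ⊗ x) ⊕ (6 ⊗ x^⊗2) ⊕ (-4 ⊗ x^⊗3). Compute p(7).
p(7) = 2

A tropical monomial a ⊗ x^⊗i evaluates to a + i · x. Evaluating each term at x = 7:
  Term 0 contributes 2 + 0 · 7 = 2
  Term 1 contributes 3 + 1 · 7 = 10
  Term 2 contributes 6 + 2 · 7 = 20
  Term 3 contributes -4 + 3 · 7 = 17
p(7) = ⊕ of these = min[2, 10, 20, 17] = 2.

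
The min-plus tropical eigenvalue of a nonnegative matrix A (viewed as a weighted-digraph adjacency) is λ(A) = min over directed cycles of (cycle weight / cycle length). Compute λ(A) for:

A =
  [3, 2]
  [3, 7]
λ(A) = 5/2

Enumerate directed cycles and compute their means (weight / length). Sample:
  cycle 0 → 0: weight = 3, length = 1, mean = 3/1 ≈ 3.000
  cycle 1 → 1: weight = 7, length = 1, mean = 7/1 ≈ 7.000
  cycle 0 → 1 → 0: weight = 5, length = 2, mean = 5/2 ≈ 2.500
  cycle 1 → 0 → 1: weight = 5, length = 2, mean = 5/2 ≈ 2.500
Minimum mean = 2.500, attained e.g. along the cycle 0 → 1 → 0 with weight 5 and length 2. So λ(A) = 5/2 = 5/2.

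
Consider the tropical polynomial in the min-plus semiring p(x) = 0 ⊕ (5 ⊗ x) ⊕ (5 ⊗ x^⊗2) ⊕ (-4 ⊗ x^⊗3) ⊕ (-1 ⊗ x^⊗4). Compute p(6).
p(6) = 0

A tropical monomial a ⊗ x^⊗i evaluates to a + i · x. Evaluating each term at x = 6:
  Term 0 contributes 0 + 0 · 6 = 0
  Term 1 contributes 5 + 1 · 6 = 11
  Term 2 contributes 5 + 2 · 6 = 17
  Term 3 contributes -4 + 3 · 6 = 14
  Term 4 contributes -1 + 4 · 6 = 23
p(6) = ⊕ of these = min[0, 11, 17, 14, 23] = 0.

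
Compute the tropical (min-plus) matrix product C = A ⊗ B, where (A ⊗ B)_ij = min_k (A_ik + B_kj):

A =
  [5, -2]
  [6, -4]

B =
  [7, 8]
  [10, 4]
A ⊗ B =
  [8, 2]
  [6, 0]

Apply the min-plus product entry-by-entry:
  C[0][0] = min over k of (A[0][0] + B[0][0] = 5 + 7 = 12, A[0][1] + B[1][0] = -2 + 10 = 8) = 8 (attained at k = 1)
  C[0][1] = min over k of (A[0][0] + B[0][1] = 5 + 8 = 13, A[0][1] + B[1][1] = -2 + 4 = 2) = 2 (attained at k = 1)
  C[1][0] = min over k of (A[1][0] + B[0][0] = 6 + 7 = 13, A[1][1] + B[1][0] = -4 + 10 = 6) = 6 (attained at k = 1)
  C[1][1] = min over k of (A[1][0] + B[0][1] = 6 + 8 = 14, A[1][1] + B[1][1] = -4 + 4 = 0) = 0 (attained at k = 1)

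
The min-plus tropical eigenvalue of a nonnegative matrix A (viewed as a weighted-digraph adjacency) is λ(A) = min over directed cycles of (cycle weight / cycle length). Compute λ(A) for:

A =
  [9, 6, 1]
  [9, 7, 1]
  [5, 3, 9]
λ(A) = 2

Enumerate directed cycles and compute their means (weight / length). Sample:
  cycle 0 → 0: weight = 9, length = 1, mean = 9/1 ≈ 9.000
  cycle 1 → 1: weight = 7, length = 1, mean = 7/1 ≈ 7.000
  cycle 2 → 2: weight = 9, length = 1, mean = 9/1 ≈ 9.000
  cycle 0 → 1 → 0: weight = 15, length = 2, mean = 15/2 ≈ 7.500
  cycle 0 → 2 → 0: weight = 6, length = 2, mean = 6/2 ≈ 3.000
  cycle 1 → 0 → 1: weight = 15, length = 2, mean = 15/2 ≈ 7.500
Minimum mean = 2.000, attained e.g. along the cycle 1 → 2 → 1 with weight 4 and length 2. So λ(A) = 4/2 = 2.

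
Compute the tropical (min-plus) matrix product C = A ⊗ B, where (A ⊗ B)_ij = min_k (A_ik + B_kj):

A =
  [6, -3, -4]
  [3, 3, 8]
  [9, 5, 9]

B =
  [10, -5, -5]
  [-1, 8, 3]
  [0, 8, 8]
A ⊗ B =
  [-4, 1, 0]
  [2, -2, -2]
  [4, 4, 4]

Apply the min-plus product entry-by-entry:
  C[0][0] = min over k of (A[0][0] + B[0][0] = 6 + 10 = 16, A[0][1] + B[1][0] = -3 + -1 = -4, A[0][2] + B[2][0] = -4 + 0 = -4) = -4 (attained at k = 1)
  C[0][1] = min over k of (A[0][0] + B[0][1] = 6 + -5 = 1, A[0][1] + B[1][1] = -3 + 8 = 5, A[0][2] + B[2][1] = -4 + 8 = 4) = 1 (attained at k = 0)
  C[0][2] = min over k of (A[0][0] + B[0][2] = 6 + -5 = 1, A[0][1] + B[1][2] = -3 + 3 = 0, A[0][2] + B[2][2] = -4 + 8 = 4) = 0 (attained at k = 1)
  C[1][0] = min over k of (A[1][0] + B[0][0] = 3 + 10 = 13, A[1][1] + B[1][0] = 3 + -1 = 2, A[1][2] + B[2][0] = 8 + 0 = 8) = 2 (attained at k = 1)
  C[1][1] = min over k of (A[1][0] + B[0][1] = 3 + -5 = -2, A[1][1] + B[1][1] = 3 + 8 = 11, A[1][2] + B[2][1] = 8 + 8 = 16) = -2 (attained at k = 0)
  C[1][2] = min over k of (A[1][0] + B[0][2] = 3 + -5 = -2, A[1][1] + B[1][2] = 3 + 3 = 6, A[1][2] + B[2][2] = 8 + 8 = 16) = -2 (attained at k = 0)
  C[2][0] = min over k of (A[2][0] + B[0][0] = 9 + 10 = 19, A[2][1] + B[1][0] = 5 + -1 = 4, A[2][2] + B[2][0] = 9 + 0 = 9) = 4 (attained at k = 1)
  C[2][1] = min over k of (A[2][0] + B[0][1] = 9 + -5 = 4, A[2][1] + B[1][1] = 5 + 8 = 13, A[2][2] + B[2][1] = 9 + 8 = 17) = 4 (attained at k = 0)
  C[2][2] = min over k of (A[2][0] + B[0][2] = 9 + -5 = 4, A[2][1] + B[1][2] = 5 + 3 = 8, A[2][2] + B[2][2] = 9 + 8 = 17) = 4 (attained at k = 0)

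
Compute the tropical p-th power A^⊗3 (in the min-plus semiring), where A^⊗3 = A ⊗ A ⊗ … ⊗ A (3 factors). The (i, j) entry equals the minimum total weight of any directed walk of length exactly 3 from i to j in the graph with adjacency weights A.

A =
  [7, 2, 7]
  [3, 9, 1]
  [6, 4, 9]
A^⊗3 =
  [9, 7, 10]
  [8, 9, 6]
  [11, 9, 9]

Each entry (A^⊗3)_ij equals the minimum over all length-3 walks i = v_0 → v_1 → … → v_3 = j of Σ_t A[v_t][v_{t+1}]. For example, for (i, j) = (0, 2) we minimise over 9 possible intermediate vertex sequences; the minimum is 10, attained along the walk 0 → 0 → 1 → 2.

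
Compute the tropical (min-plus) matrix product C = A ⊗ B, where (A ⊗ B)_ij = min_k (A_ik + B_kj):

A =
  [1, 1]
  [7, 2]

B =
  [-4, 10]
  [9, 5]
A ⊗ B =
  [-3, 6]
  [3, 7]

Apply the min-plus product entry-by-entry:
  C[0][0] = min over k of (A[0][0] + B[0][0] = 1 + -4 = -3, A[0][1] + B[1][0] = 1 + 9 = 10) = -3 (attained at k = 0)
  C[0][1] = min over k of (A[0][0] + B[0][1] = 1 + 10 = 11, A[0][1] + B[1][1] = 1 + 5 = 6) = 6 (attained at k = 1)
  C[1][0] = min over k of (A[1][0] + B[0][0] = 7 + -4 = 3, A[1][1] + B[1][0] = 2 + 9 = 11) = 3 (attained at k = 0)
  C[1][1] = min over k of (A[1][0] + B[0][1] = 7 + 10 = 17, A[1][1] + B[1][1] = 2 + 5 = 7) = 7 (attained at k = 1)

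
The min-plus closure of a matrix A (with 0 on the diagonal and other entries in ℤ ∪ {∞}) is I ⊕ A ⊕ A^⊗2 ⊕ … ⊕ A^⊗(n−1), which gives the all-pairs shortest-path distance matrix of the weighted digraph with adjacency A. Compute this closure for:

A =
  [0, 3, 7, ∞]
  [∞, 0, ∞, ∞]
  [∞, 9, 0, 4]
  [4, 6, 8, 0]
Closure =
  [0, 3, 7, 11]
  [∞, 0, ∞, ∞]
  [8, 9, 0, 4]
  [4, 6, 8, 0]

This is the Floyd-Warshall all-pairs shortest-path computation. For each intermediate vertex k = 0, 1, …, 3, update dist[i][j] ← min(dist[i][j], dist[i][k] + dist[k][j]). The final matrix gives, for each (i, j), the minimum total weight of any directed path from i to j (possibly empty when i = j).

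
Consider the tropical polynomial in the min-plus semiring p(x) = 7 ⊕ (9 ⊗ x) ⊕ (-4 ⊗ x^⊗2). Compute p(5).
p(5) = 6

A tropical monomial a ⊗ x^⊗i evaluates to a + i · x. Evaluating each term at x = 5:
  Term 0 contributes 7 + 0 · 5 = 7
  Term 1 contributes 9 + 1 · 5 = 14
  Term 2 contributes -4 + 2 · 5 = 6
p(5) = ⊕ of these = min[7, 14, 6] = 6.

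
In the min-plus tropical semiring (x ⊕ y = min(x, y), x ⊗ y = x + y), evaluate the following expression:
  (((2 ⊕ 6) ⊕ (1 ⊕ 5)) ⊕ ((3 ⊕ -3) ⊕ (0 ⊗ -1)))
(((2 ⊕ 6) ⊕ (1 ⊕ 5)) ⊕ ((3 ⊕ -3) ⊕ (0 ⊗ -1))) = -3

Expand innermost to outermost. Recall ⊕ takes the minimum of its arguments and ⊗ takes their sum. Working out the expression (((2 ⊕ 6) ⊕ (1 ⊕ 5)) ⊕ ((3 ⊕ -3) ⊕ (0 ⊗ -1))) gives -3.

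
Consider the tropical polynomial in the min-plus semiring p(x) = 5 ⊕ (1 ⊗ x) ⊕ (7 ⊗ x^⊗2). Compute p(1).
p(1) = 2

A tropical monomial a ⊗ x^⊗i evaluates to a + i · x. Evaluating each term at x = 1:
  Term 0 contributes 5 + 0 · 1 = 5
  Term 1 contributes 1 + 1 · 1 = 2
  Term 2 contributes 7 + 2 · 1 = 9
p(1) = ⊕ of these = min[5, 2, 9] = 2.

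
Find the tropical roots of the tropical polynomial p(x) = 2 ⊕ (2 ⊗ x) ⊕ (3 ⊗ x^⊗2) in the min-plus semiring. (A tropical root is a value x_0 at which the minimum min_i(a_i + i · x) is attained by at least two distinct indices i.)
Roots: {-1, 0}

Each tropical root is a break point of the lower envelope of the lines y = a_i + i · x (there are 3 lines, with slopes 0, 1, ..., 2). Only the lines that attain the minimum somewhere contribute to roots; other lines are dominated. Here the surviving (envelope) indices are i = 2, i = 1, i = 0.
Intersections between consecutive envelope lines give the roots: for adjacent envelope indices i < j the intersection is x = (a_i − a_j) / (j − i). Reading off the sorted break points: {-1, 0}.
Verification: at each break x_0, at least two indices attain the minimum of min_i(a_i + i · x_0).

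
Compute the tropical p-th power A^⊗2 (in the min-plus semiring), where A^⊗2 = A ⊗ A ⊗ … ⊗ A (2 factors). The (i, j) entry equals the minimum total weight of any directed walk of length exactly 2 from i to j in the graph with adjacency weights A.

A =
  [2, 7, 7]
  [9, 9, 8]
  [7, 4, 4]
A^⊗2 =
  [4, 9, 9]
  [11, 12, 12]
  [9, 8, 8]

Each entry (A^⊗2)_ij equals the minimum over all length-2 walks i = v_0 → v_1 → … → v_2 = j of Σ_t A[v_t][v_{t+1}]. For example, for (i, j) = (0, 2) we minimise over 3 possible intermediate vertex sequences; the minimum is 9, attained along the walk 0 → 0 → 2.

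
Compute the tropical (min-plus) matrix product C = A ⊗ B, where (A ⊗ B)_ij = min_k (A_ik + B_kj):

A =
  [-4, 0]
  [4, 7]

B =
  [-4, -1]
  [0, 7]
A ⊗ B =
  [-8, -5]
  [0, 3]

Apply the min-plus product entry-by-entry:
  C[0][0] = min over k of (A[0][0] + B[0][0] = -4 + -4 = -8, A[0][1] + B[1][0] = 0 + 0 = 0) = -8 (attained at k = 0)
  C[0][1] = min over k of (A[0][0] + B[0][1] = -4 + -1 = -5, A[0][1] + B[1][1] = 0 + 7 = 7) = -5 (attained at k = 0)
  C[1][0] = min over k of (A[1][0] + B[0][0] = 4 + -4 = 0, A[1][1] + B[1][0] = 7 + 0 = 7) = 0 (attained at k = 0)
  C[1][1] = min over k of (A[1][0] + B[0][1] = 4 + -1 = 3, A[1][1] + B[1][1] = 7 + 7 = 14) = 3 (attained at k = 0)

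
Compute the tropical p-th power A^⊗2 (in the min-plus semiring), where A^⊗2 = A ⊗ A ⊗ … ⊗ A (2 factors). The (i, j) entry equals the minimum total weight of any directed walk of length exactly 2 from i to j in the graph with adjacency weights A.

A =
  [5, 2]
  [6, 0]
A^⊗2 =
  [8, 2]
  [6, 0]

Each entry (A^⊗2)_ij equals the minimum over all length-2 walks i = v_0 → v_1 → … → v_2 = j of Σ_t A[v_t][v_{t+1}]. For example, for (i, j) = (0, 1) we minimise over 2 possible intermediate vertex sequences; the minimum is 2, attained along the walk 0 → 1 → 1.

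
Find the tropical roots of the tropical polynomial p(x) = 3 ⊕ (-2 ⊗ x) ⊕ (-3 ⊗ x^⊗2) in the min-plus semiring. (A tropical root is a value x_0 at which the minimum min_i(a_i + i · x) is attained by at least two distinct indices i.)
Roots: {1, 5}

Each tropical root is a break point of the lower envelope of the lines y = a_i + i · x (there are 3 lines, with slopes 0, 1, ..., 2). Only the lines that attain the minimum somewhere contribute to roots; other lines are dominated. Here the surviving (envelope) indices are i = 2, i = 1, i = 0.
Intersections between consecutive envelope lines give the roots: for adjacent envelope indices i < j the intersection is x = (a_i − a_j) / (j − i). Reading off the sorted break points: {1, 5}.
Verification: at each break x_0, at least two indices attain the minimum of min_i(a_i + i · x_0).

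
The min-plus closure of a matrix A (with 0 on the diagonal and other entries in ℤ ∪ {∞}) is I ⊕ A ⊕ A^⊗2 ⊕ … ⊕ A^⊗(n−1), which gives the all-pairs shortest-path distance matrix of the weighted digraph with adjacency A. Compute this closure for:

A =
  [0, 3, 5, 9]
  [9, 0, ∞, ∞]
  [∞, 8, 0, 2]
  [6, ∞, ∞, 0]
Closure =
  [0, 3, 5, 7]
  [9, 0, 14, 16]
  [8, 8, 0, 2]
  [6, 9, 11, 0]

This is the Floyd-Warshall all-pairs shortest-path computation. For each intermediate vertex k = 0, 1, …, 3, update dist[i][j] ← min(dist[i][j], dist[i][k] + dist[k][j]). The final matrix gives, for each (i, j), the minimum total weight of any directed path from i to j (possibly empty when i = j).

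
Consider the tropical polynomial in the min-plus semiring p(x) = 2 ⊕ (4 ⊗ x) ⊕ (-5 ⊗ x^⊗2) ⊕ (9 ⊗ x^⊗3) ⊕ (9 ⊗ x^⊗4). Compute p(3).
p(3) = 1

A tropical monomial a ⊗ x^⊗i evaluates to a + i · x. Evaluating each term at x = 3:
  Term 0 contributes 2 + 0 · 3 = 2
  Term 1 contributes 4 + 1 · 3 = 7
  Term 2 contributes -5 + 2 · 3 = 1
  Term 3 contributes 9 + 3 · 3 = 18
  Term 4 contributes 9 + 4 · 3 = 21
p(3) = ⊕ of these = min[2, 7, 1, 18, 21] = 1.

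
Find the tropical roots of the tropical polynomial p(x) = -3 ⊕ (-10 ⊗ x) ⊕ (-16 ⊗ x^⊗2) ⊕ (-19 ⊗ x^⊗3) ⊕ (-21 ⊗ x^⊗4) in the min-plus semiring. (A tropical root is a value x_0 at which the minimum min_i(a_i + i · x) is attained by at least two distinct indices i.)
Roots: {2, 3, 6, 7}

Each tropical root is a break point of the lower envelope of the lines y = a_i + i · x (there are 5 lines, with slopes 0, 1, ..., 4). Only the lines that attain the minimum somewhere contribute to roots; other lines are dominated. Here the surviving (envelope) indices are i = 4, i = 3, i = 2, i = 1, i = 0.
Intersections between consecutive envelope lines give the roots: for adjacent envelope indices i < j the intersection is x = (a_i − a_j) / (j − i). Reading off the sorted break points: {2, 3, 6, 7}.
Verification: at each break x_0, at least two indices attain the minimum of min_i(a_i + i · x_0).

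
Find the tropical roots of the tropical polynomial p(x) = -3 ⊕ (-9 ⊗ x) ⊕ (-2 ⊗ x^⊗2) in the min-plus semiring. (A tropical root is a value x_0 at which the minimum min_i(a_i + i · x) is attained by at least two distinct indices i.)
Roots: {-7, 6}

Each tropical root is a break point of the lower envelope of the lines y = a_i + i · x (there are 3 lines, with slopes 0, 1, ..., 2). Only the lines that attain the minimum somewhere contribute to roots; other lines are dominated. Here the surviving (envelope) indices are i = 2, i = 1, i = 0.
Intersections between consecutive envelope lines give the roots: for adjacent envelope indices i < j the intersection is x = (a_i − a_j) / (j − i). Reading off the sorted break points: {-7, 6}.
Verification: at each break x_0, at least two indices attain the minimum of min_i(a_i + i · x_0).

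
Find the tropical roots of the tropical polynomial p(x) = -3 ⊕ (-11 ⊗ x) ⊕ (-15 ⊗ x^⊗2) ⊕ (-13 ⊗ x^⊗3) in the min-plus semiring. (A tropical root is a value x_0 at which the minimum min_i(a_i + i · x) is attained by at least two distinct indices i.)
Roots: {-2, 4, 8}

Each tropical root is a break point of the lower envelope of the lines y = a_i + i · x (there are 4 lines, with slopes 0, 1, ..., 3). Only the lines that attain the minimum somewhere contribute to roots; other lines are dominated. Here the surviving (envelope) indices are i = 3, i = 2, i = 1, i = 0.
Intersections between consecutive envelope lines give the roots: for adjacent envelope indices i < j the intersection is x = (a_i − a_j) / (j − i). Reading off the sorted break points: {-2, 4, 8}.
Verification: at each break x_0, at least two indices attain the minimum of min_i(a_i + i · x_0).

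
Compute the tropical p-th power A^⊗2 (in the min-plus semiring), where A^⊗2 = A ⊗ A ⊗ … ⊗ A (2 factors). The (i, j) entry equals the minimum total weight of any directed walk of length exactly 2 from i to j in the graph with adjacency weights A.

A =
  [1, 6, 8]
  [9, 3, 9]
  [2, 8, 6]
A^⊗2 =
  [2, 7, 9]
  [10, 6, 12]
  [3, 8, 10]

Each entry (A^⊗2)_ij equals the minimum over all length-2 walks i = v_0 → v_1 → … → v_2 = j of Σ_t A[v_t][v_{t+1}]. For example, for (i, j) = (0, 2) we minimise over 3 possible intermediate vertex sequences; the minimum is 9, attained along the walk 0 → 0 → 2.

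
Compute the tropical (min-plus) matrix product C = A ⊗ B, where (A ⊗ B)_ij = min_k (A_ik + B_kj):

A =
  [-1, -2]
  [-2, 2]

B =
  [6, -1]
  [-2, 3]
A ⊗ B =
  [-4, -2]
  [0, -3]

Apply the min-plus product entry-by-entry:
  C[0][0] = min over k of (A[0][0] + B[0][0] = -1 + 6 = 5, A[0][1] + B[1][0] = -2 + -2 = -4) = -4 (attained at k = 1)
  C[0][1] = min over k of (A[0][0] + B[0][1] = -1 + -1 = -2, A[0][1] + B[1][1] = -2 + 3 = 1) = -2 (attained at k = 0)
  C[1][0] = min over k of (A[1][0] + B[0][0] = -2 + 6 = 4, A[1][1] + B[1][0] = 2 + -2 = 0) = 0 (attained at k = 1)
  C[1][1] = min over k of (A[1][0] + B[0][1] = -2 + -1 = -3, A[1][1] + B[1][1] = 2 + 3 = 5) = -3 (attained at k = 0)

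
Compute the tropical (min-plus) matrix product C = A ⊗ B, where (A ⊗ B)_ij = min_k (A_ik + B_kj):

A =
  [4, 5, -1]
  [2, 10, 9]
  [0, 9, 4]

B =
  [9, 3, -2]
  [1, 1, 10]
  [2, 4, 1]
A ⊗ B =
  [1, 3, 0]
  [11, 5, 0]
  [6, 3, -2]

Apply the min-plus product entry-by-entry:
  C[0][0] = min over k of (A[0][0] + B[0][0] = 4 + 9 = 13, A[0][1] + B[1][0] = 5 + 1 = 6, A[0][2] + B[2][0] = -1 + 2 = 1) = 1 (attained at k = 2)
  C[0][1] = min over k of (A[0][0] + B[0][1] = 4 + 3 = 7, A[0][1] + B[1][1] = 5 + 1 = 6, A[0][2] + B[2][1] = -1 + 4 = 3) = 3 (attained at k = 2)
  C[0][2] = min over k of (A[0][0] + B[0][2] = 4 + -2 = 2, A[0][1] + B[1][2] = 5 + 10 = 15, A[0][2] + B[2][2] = -1 + 1 = 0) = 0 (attained at k = 2)
  C[1][0] = min over k of (A[1][0] + B[0][0] = 2 + 9 = 11, A[1][1] + B[1][0] = 10 + 1 = 11, A[1][2] + B[2][0] = 9 + 2 = 11) = 11 (attained at k = 0)
  C[1][1] = min over k of (A[1][0] + B[0][1] = 2 + 3 = 5, A[1][1] + B[1][1] = 10 + 1 = 11, A[1][2] + B[2][1] = 9 + 4 = 13) = 5 (attained at k = 0)
  C[1][2] = min over k of (A[1][0] + B[0][2] = 2 + -2 = 0, A[1][1] + B[1][2] = 10 + 10 = 20, A[1][2] + B[2][2] = 9 + 1 = 10) = 0 (attained at k = 0)
  C[2][0] = min over k of (A[2][0] + B[0][0] = 0 + 9 = 9, A[2][1] + B[1][0] = 9 + 1 = 10, A[2][2] + B[2][0] = 4 + 2 = 6) = 6 (attained at k = 2)
  C[2][1] = min over k of (A[2][0] + B[0][1] = 0 + 3 = 3, A[2][1] + B[1][1] = 9 + 1 = 10, A[2][2] + B[2][1] = 4 + 4 = 8) = 3 (attained at k = 0)
  C[2][2] = min over k of (A[2][0] + B[0][2] = 0 + -2 = -2, A[2][1] + B[1][2] = 9 + 10 = 19, A[2][2] + B[2][2] = 4 + 1 = 5) = -2 (attained at k = 0)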